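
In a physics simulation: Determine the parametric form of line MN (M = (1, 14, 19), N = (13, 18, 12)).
Direction vector d = N - M = (12, 4, -7)
x = 1 + 12t, y = 14 + 4t, z = 19 - 7t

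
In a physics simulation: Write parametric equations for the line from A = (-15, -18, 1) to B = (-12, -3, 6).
Direction vector d = B - A = (3, 15, 5)
x = -15 + 3t, y = -18 + 15t, z = 1 + 5t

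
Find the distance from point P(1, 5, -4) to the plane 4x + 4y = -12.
d = |4(1) + 4(5) + 0(-4) - (-12)| / √(4² + 4² + 0²) = 36/√32 = 6.364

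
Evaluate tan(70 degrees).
tan(70 degrees) = 2.7475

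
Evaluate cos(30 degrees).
cos(30 degrees) = sqrt(3)/2
Decimal approximation: 0.866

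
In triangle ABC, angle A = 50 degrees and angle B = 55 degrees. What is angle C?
Sum of angles in a triangle = 180 degrees
Third angle = 180 - 50 - 55
Third angle = 75 degrees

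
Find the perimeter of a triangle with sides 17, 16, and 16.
Perimeter = sum of all sides
Perimeter = 17 + 16 + 16
Perimeter = 49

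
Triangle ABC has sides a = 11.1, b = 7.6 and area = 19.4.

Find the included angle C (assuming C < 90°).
Area = ½ab·sin(C)  →  sin(C) = 2·Area/(ab)
sin(C) = 2·19.4/(11.1·7.6) = 0.459934
C = arcsin(0.459934) = 27.38°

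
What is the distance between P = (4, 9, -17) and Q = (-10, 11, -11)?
d = √[(-14)² + (2)² + (6)²] = √236 = 15.36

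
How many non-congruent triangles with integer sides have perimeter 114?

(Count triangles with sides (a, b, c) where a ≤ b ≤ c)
With a ≤ b ≤ c and a + b + c = 114, the triangle inequality a + b > c gives c < 114/2, so c ≤ 56.
Iterate a from 1 to ⌊p/3⌋ = 38; for each a, b ranges from a to ⌊(p−a)/2⌋ with c = p − a − b, keeping only c ≥ b.
Triples: (2, 56, 56), (3, 55, 56), (4, 54, 56), …
Count = 271 triangles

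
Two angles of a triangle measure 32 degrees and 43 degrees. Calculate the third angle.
Sum of angles in a triangle = 180 degrees
Third angle = 180 - 32 - 43
Third angle = 105 degrees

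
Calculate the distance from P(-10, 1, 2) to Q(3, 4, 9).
d = √[(13)² + (3)² + (7)²] = √227 = 15.07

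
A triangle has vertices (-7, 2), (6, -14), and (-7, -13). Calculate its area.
Using the coordinate formula: Area = (1/2)|x₁(y₂-y₃) + x₂(y₃-y₁) + x₃(y₁-y₂)|
Area = (1/2)|(-7)((-14)-(-13)) + 6((-13)-2) + (-7)(2-(-14))|
Area = (1/2)|(-7)*(-1) + 6*(-15) + (-7)*16|
Area = (1/2)|7 + (-90) + (-112)|
Area = (1/2)*195 = 97.50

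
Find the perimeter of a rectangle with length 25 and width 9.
Perimeter = 2 * (length + width)
Perimeter = 2 * (25 + 9)
Perimeter = 2 * 34
Perimeter = 68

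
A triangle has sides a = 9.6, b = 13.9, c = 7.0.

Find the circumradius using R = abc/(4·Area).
s = (a+b+c)/2 = 15.25
Area = √(s(s-a)(s-b)(s-c)) = √(15.25·5.65·1.35·8.25) = 30.978
R = abc/(4·Area) = (9.6·13.9·7.0)/(4·30.978) = 934.08/123.912 = 7.538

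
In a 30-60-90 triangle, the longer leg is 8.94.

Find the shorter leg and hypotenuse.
In a 30-60-90 triangle, sides are in ratio 1 : √3 : 2.
Long leg = short leg·√3  →  short leg = 8.94/√3 = 5.162
Hypotenuse = 2·(short leg) = 2·8.94/√3 = 10.32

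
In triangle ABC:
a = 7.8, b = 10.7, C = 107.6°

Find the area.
Using A = ½ab·sin(C):
A = ½·7.8·10.7·sin(107.6°) = ½·83.46·0.953191 = 39.78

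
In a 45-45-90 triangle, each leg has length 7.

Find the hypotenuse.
Hypotenuse = 7√2 = 9.899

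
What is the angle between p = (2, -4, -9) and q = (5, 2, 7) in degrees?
p·q = -61, |p|² = 101, |q|² = 78
cos θ = -61/√7878 ≈ -0.6873
θ ≈ 133.4°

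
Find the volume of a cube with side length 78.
Volume = s³
Volume = 78³
Volume = 474552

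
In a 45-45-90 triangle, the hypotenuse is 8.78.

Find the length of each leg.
In a 45-45-90 triangle, hypotenuse = leg·√2  →  leg = hypotenuse/√2
leg = 8.78/√2 = 6.208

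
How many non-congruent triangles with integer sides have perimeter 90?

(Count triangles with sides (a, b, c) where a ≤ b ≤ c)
With a ≤ b ≤ c and a + b + c = 90, the triangle inequality a + b > c gives c < 90/2, so c ≤ 44.
Iterate a from 1 to ⌊p/3⌋ = 30; for each a, b ranges from a to ⌊(p−a)/2⌋ with c = p − a − b, keeping only c ≥ b.
Triples: (2, 44, 44), (3, 43, 44), (4, 42, 44), …
Count = 169 triangles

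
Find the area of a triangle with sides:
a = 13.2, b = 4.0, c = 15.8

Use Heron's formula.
s = (a+b+c)/2 = (13.2+4.0+15.8)/2 = 16.5
A = √(s(s-a)(s-b)(s-c)) = √(16.5·3.3·12.5·0.7)
A = √476.437 = 21.83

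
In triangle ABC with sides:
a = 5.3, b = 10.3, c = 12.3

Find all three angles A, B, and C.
By the law of cosines:
cos(A) = (b² + c² - a²)/(2bc) = 0.904925  →  A = 25.19°
cos(B) = (a² + c² - b²)/(2ac) = 0.562126  →  B = 55.8°
cos(C) = (a² + b² - c²)/(2ab) = -0.156714  →  C = 99.02°
Check: A + B + C = 180.0° ✓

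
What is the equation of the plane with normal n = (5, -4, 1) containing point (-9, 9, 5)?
d = n·P = (5)(-9) + (-4)(9) + (1)(5) = -76
Plane: 5x - 4y + z = -76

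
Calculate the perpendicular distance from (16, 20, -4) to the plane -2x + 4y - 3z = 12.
d = |(-2)(16) + 4(20) + (-3)(-4) - (12)| / √((-2)² + 4² + (-3)²) = 48/√29 = 8.913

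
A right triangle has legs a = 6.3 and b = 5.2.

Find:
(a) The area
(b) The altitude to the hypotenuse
(a) Area = ½ab = ½·6.3·5.2 = 16.38
(b) Hypotenuse c = √(6.3² + 5.2²) = √66.73 = 8.16884
    Area = ½·c·h_c  →  h_c = 2·Area/c = 2·16.38/8.16884 = 4.01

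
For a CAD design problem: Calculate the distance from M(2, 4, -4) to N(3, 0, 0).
d = √[(1)² + (-4)² + (4)²] = √33 = 5.745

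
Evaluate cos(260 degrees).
cos(260 degrees) = -0.1736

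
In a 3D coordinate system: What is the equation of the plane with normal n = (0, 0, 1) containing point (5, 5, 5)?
d = n·P = (0)(5) + (0)(5) + (1)(5) = 5
Plane: z = 5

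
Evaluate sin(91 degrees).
sin(91 degrees) = 0.9998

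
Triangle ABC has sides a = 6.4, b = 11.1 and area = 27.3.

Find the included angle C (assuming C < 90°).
Area = ½ab·sin(C)  →  sin(C) = 2·Area/(ab)
sin(C) = 2·27.3/(6.4·11.1) = 0.768581
C = arcsin(0.768581) = 50.23°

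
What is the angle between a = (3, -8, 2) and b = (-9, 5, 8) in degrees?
a·b = -51, |a|² = 77, |b|² = 170
cos θ = -51/√13090 ≈ -0.4458
θ ≈ 116.5°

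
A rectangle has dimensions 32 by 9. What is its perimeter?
Perimeter = 2 * (length + width)
Perimeter = 2 * (32 + 9)
Perimeter = 2 * 41
Perimeter = 82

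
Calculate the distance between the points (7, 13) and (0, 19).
Using the distance formula: d = sqrt((x₂-x₁)² + (y₂-y₁)²)
dx = 0 - 7 = -7
dy = 19 - 13 = 6
d = sqrt((-7)² + 6²) = sqrt(49 + 36) = sqrt(85) = 9.22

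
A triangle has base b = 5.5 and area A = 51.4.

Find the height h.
A = ½bh  →  h = 2A/b
h = 2·51.4/5.5 = 18.69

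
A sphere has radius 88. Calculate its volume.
Volume = (4/3) * pi * r³
Volume = (4/3) * pi * 88³
Volume = (4/3) * pi * 681472
Volume = 2854543.24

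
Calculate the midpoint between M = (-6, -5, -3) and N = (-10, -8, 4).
Midpoint = ((-6-10)/2, (-5-8)/2, (-3+4)/2) = (-8, -6.5, 0.5)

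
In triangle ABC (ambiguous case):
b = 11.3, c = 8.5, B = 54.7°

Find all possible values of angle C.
sin(C)/c = sin(B)/b  →  sin(C) = c·sin(B)/b = 8.5·sin(54.7°)/11.3 = 0.613909
C₁ = arcsin(0.613909) = 37.87°,  C₂ = 180° - C₁ = 142.13°
Check C₂: A = 180° - 54.7° - 142.13° = -16.83° ≤ 0, rejected
C = 37.87° (one solution)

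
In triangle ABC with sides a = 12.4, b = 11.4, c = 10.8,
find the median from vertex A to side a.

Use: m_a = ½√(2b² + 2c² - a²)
m_a = ½√(2·11.4² + 2·10.8² - 12.4²)
m_a = ½√(259.92 + 233.28 - 153.76) = ½√339.44 = 9.212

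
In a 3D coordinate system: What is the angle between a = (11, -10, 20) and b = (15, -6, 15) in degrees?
a·b = 525, |a|² = 621, |b|² = 486
cos θ = 525/√301806 ≈ 0.9556
θ ≈ 17.13°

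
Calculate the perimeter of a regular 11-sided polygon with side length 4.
Perimeter = number of sides * side length
Perimeter = 11 * 4
Perimeter = 44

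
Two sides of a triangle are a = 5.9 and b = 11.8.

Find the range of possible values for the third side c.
By the triangle inequality: |a - b| < c < a + b
|5.9 - 11.8| < c < 5.9 + 11.8
5.9 < c < 17.7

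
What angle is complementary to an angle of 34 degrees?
Complementary angles sum to 90 degrees.
Other angle = 90 - 34
Other angle = 56 degrees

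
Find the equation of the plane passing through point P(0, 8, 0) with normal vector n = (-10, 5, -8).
d = n·P = (-10)(0) + (5)(8) + (-8)(0) = 40
Plane: -10x + 5y - 8z = 40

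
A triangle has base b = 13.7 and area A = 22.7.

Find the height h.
A = ½bh  →  h = 2A/b
h = 2·22.7/13.7 = 3.314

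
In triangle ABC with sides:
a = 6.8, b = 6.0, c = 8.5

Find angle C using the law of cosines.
cos(C) = (a² + b² - c²)/(2ab)
cos(C) = (6.8² + 6.0² - 8.5²)/(2·6.8·6.0) = 9.99/81.6 = 0.122426
C = arccos(0.122426) = 82.97°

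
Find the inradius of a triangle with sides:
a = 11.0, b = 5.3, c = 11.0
s = (a+b+c)/2 = (11.0+5.3+11.0)/2 = 13.65
Area = √(s(s-a)(s-b)(s-c)) = √(13.65·2.65·8.35·2.65) = 28.2915
r = Area/s = 28.2915/13.65 = 2.073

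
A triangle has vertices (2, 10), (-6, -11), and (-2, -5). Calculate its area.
Using the coordinate formula: Area = (1/2)|x₁(y₂-y₃) + x₂(y₃-y₁) + x₃(y₁-y₂)|
Area = (1/2)|2((-11)-(-5)) + (-6)((-5)-10) + (-2)(10-(-11))|
Area = (1/2)|2*(-6) + (-6)*(-15) + (-2)*21|
Area = (1/2)|(-12) + 90 + (-42)|
Area = (1/2)*36 = 18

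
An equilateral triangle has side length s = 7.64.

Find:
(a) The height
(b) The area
(a) Height h = s·√3/2 = 7.64·√3/2 = 6.616
(b) Area = (√3/4)·s² = (√3/4)·7.64² = (√3/4)·58.3696 = 25.27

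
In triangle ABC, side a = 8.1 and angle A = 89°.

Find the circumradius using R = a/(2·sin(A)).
R = a/(2·sin(A)) = 8.1/(2·sin(89°))
R = 8.1/(2·0.999848) = 8.1/1.999695 = 4.051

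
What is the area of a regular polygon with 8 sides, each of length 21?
For a regular 8-gon with side length s = 21:
Apothem a = s / (2*tan(pi/8)) = 21 / (2*tan(pi/8)) ≈ 25.34924
Perimeter P = 8 * 21 = 168
Area = (1/2) * P * a = (1/2) * 168 * 25.34924 = 2129.34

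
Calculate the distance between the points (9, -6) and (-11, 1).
Using the distance formula: d = sqrt((x₂-x₁)² + (y₂-y₁)²)
dx = (-11) - 9 = -20
dy = 1 - (-6) = 7
d = sqrt((-20)² + 7²) = sqrt(400 + 49) = sqrt(449) = 21.19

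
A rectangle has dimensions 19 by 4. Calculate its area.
Area = length * width
Area = 19 * 4
Area = 76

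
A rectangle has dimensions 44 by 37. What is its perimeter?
Perimeter = 2 * (length + width)
Perimeter = 2 * (44 + 37)
Perimeter = 2 * 81
Perimeter = 162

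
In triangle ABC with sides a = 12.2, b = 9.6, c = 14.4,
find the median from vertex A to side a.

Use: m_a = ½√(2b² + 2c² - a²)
m_a = ½√(2·9.6² + 2·14.4² - 12.2²)
m_a = ½√(184.32 + 414.72 - 148.84) = ½√450.2 = 10.61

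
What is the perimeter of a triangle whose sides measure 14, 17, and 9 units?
Perimeter = sum of all sides
Perimeter = 14 + 17 + 9
Perimeter = 40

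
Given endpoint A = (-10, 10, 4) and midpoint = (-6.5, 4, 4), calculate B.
B = (2×(-6.5) - (-10), 2×4 - 10, 2×4 - 4) = (-3, -2, 4)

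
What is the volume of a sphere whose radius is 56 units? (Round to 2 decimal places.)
Volume = (4/3) * pi * r³
Volume = (4/3) * pi * 56³
Volume = (4/3) * pi * 175616
Volume = 735618.58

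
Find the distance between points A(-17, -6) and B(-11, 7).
Using the distance formula: d = sqrt((x₂-x₁)² + (y₂-y₁)²)
dx = (-11) - (-17) = 6
dy = 7 - (-6) = 13
d = sqrt(6² + 13²) = sqrt(36 + 169) = sqrt(205) = 14.32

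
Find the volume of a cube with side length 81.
Volume = s³
Volume = 81³
Volume = 531441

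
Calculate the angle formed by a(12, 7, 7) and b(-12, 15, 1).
a·b = -32, |a|² = 242, |b|² = 370
cos θ = -32/√89540 ≈ -0.1069
θ ≈ 96.14°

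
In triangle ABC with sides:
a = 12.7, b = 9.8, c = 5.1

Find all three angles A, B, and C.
By the law of cosines:
cos(A) = (b² + c² - a²)/(2bc) = -0.392557  →  A = 113.1°
cos(B) = (a² + c² - b²)/(2ac) = 0.704493  →  B = 45.21°
cos(C) = (a² + b² - c²)/(2ab) = 0.929295  →  C = 21.67°
Check: A + B + C = 180.0° ✓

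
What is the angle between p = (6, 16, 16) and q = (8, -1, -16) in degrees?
p·q = -224, |p|² = 548, |q|² = 321
cos θ = -224/√175908 ≈ -0.5341
θ ≈ 122.3°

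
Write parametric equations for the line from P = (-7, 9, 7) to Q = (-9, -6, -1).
Direction vector d = Q - P = (-2, -15, -8)
x = -7 - 2t, y = 9 - 15t, z = 7 - 8t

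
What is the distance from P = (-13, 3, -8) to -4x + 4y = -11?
d = |(-4)(-13) + 4(3) + 0(-8) - (-11)| / √((-4)² + 4² + 0²) = 75/√32 = 13.26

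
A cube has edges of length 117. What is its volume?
Volume = s³
Volume = 117³
Volume = 1601613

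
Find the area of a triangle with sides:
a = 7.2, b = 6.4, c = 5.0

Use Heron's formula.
s = (a+b+c)/2 = (7.2+6.4+5.0)/2 = 9.3
A = √(s(s-a)(s-b)(s-c)) = √(9.3·2.1·2.9·4.3)
A = √243.539 = 15.61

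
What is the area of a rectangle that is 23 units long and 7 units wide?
Area = length * width
Area = 23 * 7
Area = 161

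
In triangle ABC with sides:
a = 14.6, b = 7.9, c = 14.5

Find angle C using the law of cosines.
cos(C) = (a² + b² - c²)/(2ab)
cos(C) = (14.6² + 7.9² - 14.5²)/(2·14.6·7.9) = 65.32/230.68 = 0.283163
C = arccos(0.283163) = 73.55°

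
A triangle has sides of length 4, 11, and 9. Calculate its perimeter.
Perimeter = sum of all sides
Perimeter = 4 + 11 + 9
Perimeter = 24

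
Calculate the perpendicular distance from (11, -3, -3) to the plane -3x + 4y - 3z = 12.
d = |(-3)(11) + 4(-3) + (-3)(-3) - (12)| / √((-3)² + 4² + (-3)²) = 48/√34 = 8.232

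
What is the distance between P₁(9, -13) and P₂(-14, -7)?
Using the distance formula: d = sqrt((x₂-x₁)² + (y₂-y₁)²)
dx = (-14) - 9 = -23
dy = (-7) - (-13) = 6
d = sqrt((-23)² + 6²) = sqrt(529 + 36) = sqrt(565) = 23.77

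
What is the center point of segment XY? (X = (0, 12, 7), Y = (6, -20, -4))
Midpoint = ((0+6)/2, (12-20)/2, (7-4)/2) = (3, -4, 1.5)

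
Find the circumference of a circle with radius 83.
Circumference = 2 * pi * r
Circumference = 2 * pi * 83
Circumference = 521.50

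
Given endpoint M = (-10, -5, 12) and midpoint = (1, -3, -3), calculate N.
N = (2×1 - (-10), 2×(-3) - (-5), 2×(-3) - 12) = (12, -1, -18)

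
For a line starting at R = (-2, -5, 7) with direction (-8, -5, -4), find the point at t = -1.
P(-1) = (-2 + (-8)(-1), -5 + (-5)(-1), 7 + (-4)(-1)) = (6, 0, 11)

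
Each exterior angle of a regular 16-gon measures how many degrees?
Exterior angle of a regular n-gon = 360/n
Exterior angle = 360/16
Exterior angle = 22.50 degrees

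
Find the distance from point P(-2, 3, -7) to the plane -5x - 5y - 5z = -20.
d = |(-5)(-2) + (-5)(3) + (-5)(-7) - (-20)| / √((-5)² + (-5)² + (-5)²) = 50/√75 = 5.774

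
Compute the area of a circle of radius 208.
Area = pi * r²
Area = pi * 208²
Area = pi * 43264
Area = 135917.86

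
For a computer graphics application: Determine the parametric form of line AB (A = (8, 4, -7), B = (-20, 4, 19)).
Direction vector d = B - A = (-28, 0, 26)
x = 8 - 28t, y = 4, z = -7 + 26t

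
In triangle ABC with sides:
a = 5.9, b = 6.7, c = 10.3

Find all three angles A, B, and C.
By the law of cosines:
cos(A) = (b² + c² - a²)/(2bc) = 0.841690  →  A = 32.68°
cos(B) = (a² + c² - b²)/(2ac) = 0.789946  →  B = 37.82°
cos(C) = (a² + b² - c²)/(2ab) = -0.333797  →  C = 109.5°
Check: A + B + C = 180.0° ✓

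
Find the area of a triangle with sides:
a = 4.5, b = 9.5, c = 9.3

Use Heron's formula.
s = (a+b+c)/2 = (4.5+9.5+9.3)/2 = 11.65
A = √(s(s-a)(s-b)(s-c)) = √(11.65·7.15·2.15·2.35)
A = √420.861 = 20.51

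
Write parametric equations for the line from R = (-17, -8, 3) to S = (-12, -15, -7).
Direction vector d = S - R = (5, -7, -10)
x = -17 + 5t, y = -8 - 7t, z = 3 - 10t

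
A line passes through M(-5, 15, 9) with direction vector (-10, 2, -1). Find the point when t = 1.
P(1) = (-5 + (-10)(1), 15 + 2(1), 9 + (-1)(1)) = (-15, 17, 8)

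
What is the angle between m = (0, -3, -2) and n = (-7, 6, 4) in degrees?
m·n = -26, |m|² = 13, |n|² = 101
cos θ = -26/√1313 ≈ -0.7175
θ ≈ 135.9°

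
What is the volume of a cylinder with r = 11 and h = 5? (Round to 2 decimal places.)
Volume = pi * r² * h
Volume = pi * 11² * 5
Volume = pi * 121 * 5
Volume = pi * 605
Volume = 1900.66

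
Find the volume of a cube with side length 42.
Volume = s³
Volume = 42³
Volume = 74088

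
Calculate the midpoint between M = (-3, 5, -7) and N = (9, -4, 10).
Midpoint = ((-3+9)/2, (5-4)/2, (-7+10)/2) = (3, 0.5, 1.5)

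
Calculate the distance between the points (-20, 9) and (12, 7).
Using the distance formula: d = sqrt((x₂-x₁)² + (y₂-y₁)²)
dx = 12 - (-20) = 32
dy = 7 - 9 = -2
d = sqrt(32² + (-2)²) = sqrt(1024 + 4) = sqrt(1028) = 32.06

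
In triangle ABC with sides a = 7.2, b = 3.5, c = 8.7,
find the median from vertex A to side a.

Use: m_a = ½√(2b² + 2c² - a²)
m_a = ½√(2·3.5² + 2·8.7² - 7.2²)
m_a = ½√(24.5 + 151.38 - 51.84) = ½√124.04 = 5.569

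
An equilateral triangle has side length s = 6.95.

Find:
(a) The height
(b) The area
(a) Height h = s·√3/2 = 6.95·√3/2 = 6.019
(b) Area = (√3/4)·s² = (√3/4)·6.95² = (√3/4)·48.3025 = 20.92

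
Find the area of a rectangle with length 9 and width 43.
Area = length * width
Area = 9 * 43
Area = 387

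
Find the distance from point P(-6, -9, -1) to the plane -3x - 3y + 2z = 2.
d = |(-3)(-6) + (-3)(-9) + 2(-1) - (2)| / √((-3)² + (-3)² + 2²) = 41/√22 = 8.741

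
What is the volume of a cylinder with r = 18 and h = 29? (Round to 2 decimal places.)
Volume = pi * r² * h
Volume = pi * 18² * 29
Volume = pi * 324 * 29
Volume = pi * 9396
Volume = 29518.40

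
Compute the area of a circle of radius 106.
Area = pi * r²
Area = pi * 106²
Area = pi * 11236
Area = 35298.94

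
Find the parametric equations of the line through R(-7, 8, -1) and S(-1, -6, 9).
Direction vector d = S - R = (6, -14, 10)
x = -7 + 6t, y = 8 - 14t, z = -1 + 10t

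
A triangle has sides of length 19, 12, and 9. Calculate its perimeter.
Perimeter = sum of all sides
Perimeter = 19 + 12 + 9
Perimeter = 40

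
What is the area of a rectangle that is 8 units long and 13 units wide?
Area = length * width
Area = 8 * 13
Area = 104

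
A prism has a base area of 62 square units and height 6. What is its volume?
Volume = base area * height
Volume = 62 * 6
Volume = 372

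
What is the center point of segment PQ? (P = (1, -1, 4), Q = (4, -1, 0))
Midpoint = ((1+4)/2, (-1-1)/2, (4+0)/2) = (2.5, -1, 2)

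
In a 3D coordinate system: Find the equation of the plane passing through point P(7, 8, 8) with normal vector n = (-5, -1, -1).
d = n·P = (-5)(7) + (-1)(8) + (-1)(8) = -51
Plane: -5x - y - z = -51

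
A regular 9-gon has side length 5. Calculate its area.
For a regular 9-gon with side length s = 5:
Apothem a = s / (2*tan(pi/9)) = 5 / (2*tan(pi/9)) ≈ 6.8687
Perimeter P = 9 * 5 = 45
Area = (1/2) * P * a = (1/2) * 45 * 6.8687 = 154.55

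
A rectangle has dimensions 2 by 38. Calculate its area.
Area = length * width
Area = 2 * 38
Area = 76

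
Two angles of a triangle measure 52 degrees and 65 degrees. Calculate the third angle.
Sum of angles in a triangle = 180 degrees
Third angle = 180 - 52 - 65
Third angle = 63 degrees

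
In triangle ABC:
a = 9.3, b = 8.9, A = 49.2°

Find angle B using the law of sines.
sin(B)/b = sin(A)/a
sin(B) = b·sin(A)/a = 8.9·sin(49.2°)/9.3 = 0.724436
B = arcsin(0.724436) = 46.42°  (b ≤ a, so B ≤ A and the acute solution is unique)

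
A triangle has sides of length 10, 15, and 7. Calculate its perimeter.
Perimeter = sum of all sides
Perimeter = 10 + 15 + 7
Perimeter = 32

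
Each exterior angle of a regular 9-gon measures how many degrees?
Exterior angle of a regular n-gon = 360/n
Exterior angle = 360/9
Exterior angle = 40 degrees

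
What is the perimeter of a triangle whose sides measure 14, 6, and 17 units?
Perimeter = sum of all sides
Perimeter = 14 + 6 + 17
Perimeter = 37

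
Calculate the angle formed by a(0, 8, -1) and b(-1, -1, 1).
a·b = -9, |a|² = 65, |b|² = 3
cos θ = -9/√195 ≈ -0.6445
θ ≈ 130.1°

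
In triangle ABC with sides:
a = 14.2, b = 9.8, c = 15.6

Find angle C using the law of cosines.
cos(C) = (a² + b² - c²)/(2ab)
cos(C) = (14.2² + 9.8² - 15.6²)/(2·14.2·9.8) = 54.32/278.32 = 0.195171
C = arccos(0.195171) = 78.75°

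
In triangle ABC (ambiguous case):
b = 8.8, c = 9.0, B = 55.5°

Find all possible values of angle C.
sin(C)/c = sin(B)/b  →  sin(C) = c·sin(B)/b = 9.0·sin(55.5°)/8.8 = 0.842856
C₁ = arcsin(0.842856) = 57.44°,  C₂ = 180° - C₁ = 122.56°
Check C₂: A = 180° - 55.5° - 122.56° = 1.94° > 0 ✓
C = 57.44° or C = 122.56° (two solutions)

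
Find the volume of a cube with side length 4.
Volume = s³
Volume = 4³
Volume = 64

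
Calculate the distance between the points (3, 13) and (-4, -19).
Using the distance formula: d = sqrt((x₂-x₁)² + (y₂-y₁)²)
dx = (-4) - 3 = -7
dy = (-19) - 13 = -32
d = sqrt((-7)² + (-32)²) = sqrt(49 + 1024) = sqrt(1073) = 32.76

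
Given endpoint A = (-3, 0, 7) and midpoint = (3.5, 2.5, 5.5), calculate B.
B = (2×3.5 - (-3), 2×2.5 - 0, 2×5.5 - 7) = (10, 5, 4)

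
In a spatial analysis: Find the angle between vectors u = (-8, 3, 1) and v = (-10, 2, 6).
u·v = 92, |u|² = 74, |v|² = 140
cos θ = 92/√10360 ≈ 0.9039
θ ≈ 25.33°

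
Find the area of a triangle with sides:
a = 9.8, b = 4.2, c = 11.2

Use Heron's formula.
s = (a+b+c)/2 = (9.8+4.2+11.2)/2 = 12.6
A = √(s(s-a)(s-b)(s-c)) = √(12.6·2.8·8.4·1.4)
A = √414.893 = 20.37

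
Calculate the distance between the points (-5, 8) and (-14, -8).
Using the distance formula: d = sqrt((x₂-x₁)² + (y₂-y₁)²)
dx = (-14) - (-5) = -9
dy = (-8) - 8 = -16
d = sqrt((-9)² + (-16)²) = sqrt(81 + 256) = sqrt(337) = 18.36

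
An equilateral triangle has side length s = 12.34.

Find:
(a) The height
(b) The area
(a) Height h = s·√3/2 = 12.34·√3/2 = 10.69
(b) Area = (√3/4)·s² = (√3/4)·12.34² = (√3/4)·152.276 = 65.94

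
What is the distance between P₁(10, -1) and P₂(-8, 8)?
Using the distance formula: d = sqrt((x₂-x₁)² + (y₂-y₁)²)
dx = (-8) - 10 = -18
dy = 8 - (-1) = 9
d = sqrt((-18)² + 9²) = sqrt(324 + 81) = sqrt(405) = 20.12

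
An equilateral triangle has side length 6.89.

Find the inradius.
For an equilateral triangle, r = s/(2√3) where s is the side.
r = 6.89/(2√3) = 6.89/3.464102 = 1.989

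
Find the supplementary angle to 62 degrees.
Supplementary angles sum to 180 degrees.
Other angle = 180 - 62
Other angle = 118 degrees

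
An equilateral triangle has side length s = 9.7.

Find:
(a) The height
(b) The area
(a) Height h = s·√3/2 = 9.7·√3/2 = 8.4
(b) Area = (√3/4)·s² = (√3/4)·9.7² = (√3/4)·94.09 = 40.74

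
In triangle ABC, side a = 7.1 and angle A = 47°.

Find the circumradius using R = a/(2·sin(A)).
R = a/(2·sin(A)) = 7.1/(2·sin(47°))
R = 7.1/(2·0.731354) = 7.1/1.462707 = 4.854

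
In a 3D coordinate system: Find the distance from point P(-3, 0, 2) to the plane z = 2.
d = |0(-3) + 0(0) + 1(2) - (2)| / √(0² + 0² + 1²) = 0/√1 = 0.0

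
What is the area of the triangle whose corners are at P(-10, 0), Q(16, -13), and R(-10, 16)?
Using the coordinate formula: Area = (1/2)|x₁(y₂-y₃) + x₂(y₃-y₁) + x₃(y₁-y₂)|
Area = (1/2)|(-10)((-13)-16) + 16(16-0) + (-10)(0-(-13))|
Area = (1/2)|(-10)*(-29) + 16*16 + (-10)*13|
Area = (1/2)|290 + 256 + (-130)|
Area = (1/2)*416 = 208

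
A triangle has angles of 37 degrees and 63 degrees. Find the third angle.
Sum of angles in a triangle = 180 degrees
Third angle = 180 - 37 - 63
Third angle = 80 degrees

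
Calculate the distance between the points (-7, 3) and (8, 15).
Using the distance formula: d = sqrt((x₂-x₁)² + (y₂-y₁)²)
dx = 8 - (-7) = 15
dy = 15 - 3 = 12
d = sqrt(15² + 12²) = sqrt(225 + 144) = sqrt(369) = 19.21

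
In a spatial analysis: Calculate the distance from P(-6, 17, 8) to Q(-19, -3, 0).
d = √[(-13)² + (-20)² + (-8)²] = √633 = 25.16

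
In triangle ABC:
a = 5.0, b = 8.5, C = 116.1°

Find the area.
Using A = ½ab·sin(C):
A = ½·5.0·8.5·sin(116.1°) = ½·42.5·0.898028 = 19.08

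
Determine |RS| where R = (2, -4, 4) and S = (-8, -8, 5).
d = √[(-10)² + (-4)² + (1)²] = √117 = 10.82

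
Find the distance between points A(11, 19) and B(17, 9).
Using the distance formula: d = sqrt((x₂-x₁)² + (y₂-y₁)²)
dx = 17 - 11 = 6
dy = 9 - 19 = -10
d = sqrt(6² + (-10)²) = sqrt(36 + 100) = sqrt(136) = 11.66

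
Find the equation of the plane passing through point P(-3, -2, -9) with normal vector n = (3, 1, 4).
d = n·P = (3)(-3) + (1)(-2) + (4)(-9) = -47
Plane: 3x + y + 4z = -47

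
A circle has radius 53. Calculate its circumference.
Circumference = 2 * pi * r
Circumference = 2 * pi * 53
Circumference = 333.01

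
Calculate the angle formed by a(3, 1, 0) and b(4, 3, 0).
a·b = 15, |a|² = 10, |b|² = 25
cos θ = 15/√250 ≈ 0.9487
θ ≈ 18.43°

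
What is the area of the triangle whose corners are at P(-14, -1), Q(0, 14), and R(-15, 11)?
Using the coordinate formula: Area = (1/2)|x₁(y₂-y₃) + x₂(y₃-y₁) + x₃(y₁-y₂)|
Area = (1/2)|(-14)(14-11) + 0(11-(-1)) + (-15)((-1)-14)|
Area = (1/2)|(-14)*3 + 0*12 + (-15)*(-15)|
Area = (1/2)|(-42) + 0 + 225|
Area = (1/2)*183 = 91.50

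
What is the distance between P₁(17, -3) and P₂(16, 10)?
Using the distance formula: d = sqrt((x₂-x₁)² + (y₂-y₁)²)
dx = 16 - 17 = -1
dy = 10 - (-3) = 13
d = sqrt((-1)² + 13²) = sqrt(1 + 169) = sqrt(170) = 13.04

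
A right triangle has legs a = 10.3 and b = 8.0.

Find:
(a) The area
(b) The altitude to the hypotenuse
(a) Area = ½ab = ½·10.3·8.0 = 41.2
(b) Hypotenuse c = √(10.3² + 8.0²) = √170.09 = 13.0419
    Area = ½·c·h_c  →  h_c = 2·Area/c = 2·41.2/13.0419 = 6.318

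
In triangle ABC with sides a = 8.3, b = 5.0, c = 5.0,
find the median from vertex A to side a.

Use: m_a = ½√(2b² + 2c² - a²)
m_a = ½√(2·5.0² + 2·5.0² - 8.3²)
m_a = ½√(50 + 50 - 68.89) = ½√31.11 = 2.789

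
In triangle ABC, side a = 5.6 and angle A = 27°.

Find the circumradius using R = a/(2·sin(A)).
R = a/(2·sin(A)) = 5.6/(2·sin(27°))
R = 5.6/(2·0.453990) = 5.6/0.907981 = 6.168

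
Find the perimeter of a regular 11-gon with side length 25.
Perimeter = number of sides * side length
Perimeter = 11 * 25
Perimeter = 275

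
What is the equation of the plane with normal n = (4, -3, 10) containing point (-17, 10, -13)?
d = n·P = (4)(-17) + (-3)(10) + (10)(-13) = -228
Plane: 4x - 3y + 10z = -228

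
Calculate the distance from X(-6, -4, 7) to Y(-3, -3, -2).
d = √[(3)² + (1)² + (-9)²] = √91 = 9.539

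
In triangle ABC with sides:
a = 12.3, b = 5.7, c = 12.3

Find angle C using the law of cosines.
cos(C) = (a² + b² - c²)/(2ab)
cos(C) = (12.3² + 5.7² - 12.3²)/(2·12.3·5.7) = 32.49/140.22 = 0.231707
C = arccos(0.231707) = 76.6°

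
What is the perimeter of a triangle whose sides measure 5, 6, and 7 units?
Perimeter = sum of all sides
Perimeter = 5 + 6 + 7
Perimeter = 18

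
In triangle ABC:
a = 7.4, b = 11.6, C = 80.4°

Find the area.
Using A = ½ab·sin(C):
A = ½·7.4·11.6·sin(80.4°) = ½·85.84·0.985996 = 42.32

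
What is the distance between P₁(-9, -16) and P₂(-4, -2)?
Using the distance formula: d = sqrt((x₂-x₁)² + (y₂-y₁)²)
dx = (-4) - (-9) = 5
dy = (-2) - (-16) = 14
d = sqrt(5² + 14²) = sqrt(25 + 196) = sqrt(221) = 14.87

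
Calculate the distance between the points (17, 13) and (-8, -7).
Using the distance formula: d = sqrt((x₂-x₁)² + (y₂-y₁)²)
dx = (-8) - 17 = -25
dy = (-7) - 13 = -20
d = sqrt((-25)² + (-20)²) = sqrt(625 + 400) = sqrt(1025) = 32.02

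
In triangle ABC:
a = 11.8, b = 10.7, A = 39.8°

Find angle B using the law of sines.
sin(B)/b = sin(A)/a
sin(B) = b·sin(A)/a = 10.7·sin(39.8°)/11.8 = 0.580438
B = arcsin(0.580438) = 35.48°  (b ≤ a, so B ≤ A and the acute solution is unique)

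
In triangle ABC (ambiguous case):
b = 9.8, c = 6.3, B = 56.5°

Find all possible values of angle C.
sin(C)/c = sin(B)/b  →  sin(C) = c·sin(B)/b = 6.3·sin(56.5°)/9.8 = 0.536069
C₁ = arcsin(0.536069) = 32.42°,  C₂ = 180° - C₁ = 147.58°
Check C₂: A = 180° - 56.5° - 147.58° = -24.08° ≤ 0, rejected
C = 32.42° (one solution)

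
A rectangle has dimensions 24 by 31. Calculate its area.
Area = length * width
Area = 24 * 31
Area = 744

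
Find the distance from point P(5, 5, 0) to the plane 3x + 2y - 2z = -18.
d = |3(5) + 2(5) + (-2)(0) - (-18)| / √(3² + 2² + (-2)²) = 43/√17 = 10.43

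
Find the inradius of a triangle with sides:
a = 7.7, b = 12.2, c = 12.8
s = (a+b+c)/2 = (7.7+12.2+12.8)/2 = 16.35
Area = √(s(s-a)(s-b)(s-c)) = √(16.35·8.65·4.15·3.55) = 45.6463
r = Area/s = 45.6463/16.35 = 2.792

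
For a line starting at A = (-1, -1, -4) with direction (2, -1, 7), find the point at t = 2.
P(2) = (-1 + 2(2), -1 + (-1)(2), -4 + 7(2)) = (3, -3, 10)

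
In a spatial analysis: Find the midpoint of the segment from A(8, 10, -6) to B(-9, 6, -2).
Midpoint = ((8-9)/2, (10+6)/2, (-6-2)/2) = (-0.5, 8, -4)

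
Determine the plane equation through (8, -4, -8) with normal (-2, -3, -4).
d = n·P = (-2)(8) + (-3)(-4) + (-4)(-8) = 28
Plane: -2x - 3y - 4z = 28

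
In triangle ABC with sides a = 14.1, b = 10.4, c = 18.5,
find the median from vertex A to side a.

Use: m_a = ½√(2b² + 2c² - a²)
m_a = ½√(2·10.4² + 2·18.5² - 14.1²)
m_a = ½√(216.32 + 684.5 - 198.81) = ½√702.01 = 13.25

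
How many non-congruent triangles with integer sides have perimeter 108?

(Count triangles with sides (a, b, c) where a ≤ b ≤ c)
With a ≤ b ≤ c and a + b + c = 108, the triangle inequality a + b > c gives c < 108/2, so c ≤ 53.
Iterate a from 1 to ⌊p/3⌋ = 36; for each a, b ranges from a to ⌊(p−a)/2⌋ with c = p − a − b, keeping only c ≥ b.
Triples: (2, 53, 53), (3, 52, 53), (4, 51, 53), …
Count = 243 triangles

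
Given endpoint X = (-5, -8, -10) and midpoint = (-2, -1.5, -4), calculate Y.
Y = (2×(-2) - (-5), 2×(-1.5) - (-8), 2×(-4) - (-10)) = (1, 5, 2)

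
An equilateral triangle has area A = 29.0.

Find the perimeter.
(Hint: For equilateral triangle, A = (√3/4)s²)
A = (√3/4)s²  →  s² = 4A/√3 = 4·29.0/√3 = 66.9726
s = 8.18368
Perimeter = 3s = 24.55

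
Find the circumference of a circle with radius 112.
Circumference = 2 * pi * r
Circumference = 2 * pi * 112
Circumference = 703.72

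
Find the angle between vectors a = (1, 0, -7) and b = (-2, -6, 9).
a·b = -65, |a|² = 50, |b|² = 121
cos θ = -65/√6050 ≈ -0.8357
θ ≈ 146.7°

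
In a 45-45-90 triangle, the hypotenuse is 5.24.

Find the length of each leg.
In a 45-45-90 triangle, hypotenuse = leg·√2  →  leg = hypotenuse/√2
leg = 5.24/√2 = 3.705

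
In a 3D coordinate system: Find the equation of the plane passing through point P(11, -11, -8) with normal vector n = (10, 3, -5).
d = n·P = (10)(11) + (3)(-11) + (-5)(-8) = 117
Plane: 10x + 3y - 5z = 117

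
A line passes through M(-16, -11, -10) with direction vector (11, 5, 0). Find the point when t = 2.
P(2) = (-16 + 11(2), -11 + 5(2), -10 + 0(2)) = (6, -1, -10)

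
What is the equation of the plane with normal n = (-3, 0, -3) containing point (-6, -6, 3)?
d = n·P = (-3)(-6) + (0)(-6) + (-3)(3) = 9
Plane: -3x - 3z = 9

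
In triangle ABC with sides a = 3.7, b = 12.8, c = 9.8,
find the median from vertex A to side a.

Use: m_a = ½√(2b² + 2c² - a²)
m_a = ½√(2·12.8² + 2·9.8² - 3.7²)
m_a = ½√(327.68 + 192.08 - 13.69) = ½√506.07 = 11.25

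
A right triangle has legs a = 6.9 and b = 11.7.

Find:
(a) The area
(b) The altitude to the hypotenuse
(a) Area = ½ab = ½·6.9·11.7 = 40.365
(b) Hypotenuse c = √(6.9² + 11.7²) = √184.5 = 13.5831
    Area = ½·c·h_c  →  h_c = 2·Area/c = 2·40.365/13.5831 = 5.943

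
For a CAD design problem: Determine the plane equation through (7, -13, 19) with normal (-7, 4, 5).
d = n·P = (-7)(7) + (4)(-13) + (5)(19) = -6
Plane: -7x + 4y + 5z = -6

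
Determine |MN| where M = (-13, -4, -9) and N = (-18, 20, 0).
d = √[(-5)² + (24)² + (9)²] = √682 = 26.12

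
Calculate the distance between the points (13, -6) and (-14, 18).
Using the distance formula: d = sqrt((x₂-x₁)² + (y₂-y₁)²)
dx = (-14) - 13 = -27
dy = 18 - (-6) = 24
d = sqrt((-27)² + 24²) = sqrt(729 + 576) = sqrt(1305) = 36.12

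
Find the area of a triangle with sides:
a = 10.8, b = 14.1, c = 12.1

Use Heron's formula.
s = (a+b+c)/2 = (10.8+14.1+12.1)/2 = 18.5
A = √(s(s-a)(s-b)(s-c)) = √(18.5·7.7·4.4·6.4)
A = √4011.39 = 63.34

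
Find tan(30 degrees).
tan(30 degrees) = sqrt(3)/3
Decimal approximation: 0.5774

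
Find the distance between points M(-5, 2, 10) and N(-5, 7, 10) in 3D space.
d = √[(0)² + (5)² + (0)²] = √25 = 5.0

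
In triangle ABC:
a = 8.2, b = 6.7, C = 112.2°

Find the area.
Using A = ½ab·sin(C):
A = ½·8.2·6.7·sin(112.2°) = ½·54.94·0.925871 = 25.43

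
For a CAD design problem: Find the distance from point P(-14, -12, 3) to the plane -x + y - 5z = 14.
d = |(-1)(-14) + 1(-12) + (-5)(3) - (14)| / √((-1)² + 1² + (-5)²) = 27/√27 = 5.196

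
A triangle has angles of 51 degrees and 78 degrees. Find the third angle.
Sum of angles in a triangle = 180 degrees
Third angle = 180 - 51 - 78
Third angle = 51 degrees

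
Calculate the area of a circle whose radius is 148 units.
Area = pi * r²
Area = pi * 148²
Area = pi * 21904
Area = 68813.45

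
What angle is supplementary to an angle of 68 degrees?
Supplementary angles sum to 180 degrees.
Other angle = 180 - 68
Other angle = 112 degrees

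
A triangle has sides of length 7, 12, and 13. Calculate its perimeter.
Perimeter = sum of all sides
Perimeter = 7 + 12 + 13
Perimeter = 32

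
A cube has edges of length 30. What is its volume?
Volume = s³
Volume = 30³
Volume = 27000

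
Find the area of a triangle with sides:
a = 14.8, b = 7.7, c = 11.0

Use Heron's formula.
s = (a+b+c)/2 = (14.8+7.7+11.0)/2 = 16.75
A = √(s(s-a)(s-b)(s-c)) = √(16.75·1.95·9.05·5.75)
A = √1699.67 = 41.23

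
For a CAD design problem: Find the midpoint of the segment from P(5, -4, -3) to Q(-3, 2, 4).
Midpoint = ((5-3)/2, (-4+2)/2, (-3+4)/2) = (1, -1, 0.5)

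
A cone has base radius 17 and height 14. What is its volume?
Volume = (1/3) * pi * r² * h
Volume = (1/3) * pi * 17² * 14
Volume = (1/3) * pi * 289 * 14
Volume = (1/3) * pi * 4046
Volume = 4236.96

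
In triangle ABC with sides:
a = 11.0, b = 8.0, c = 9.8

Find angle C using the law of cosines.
cos(C) = (a² + b² - c²)/(2ab)
cos(C) = (11.0² + 8.0² - 9.8²)/(2·11.0·8.0) = 88.96/176 = 0.505455
C = arccos(0.505455) = 59.64°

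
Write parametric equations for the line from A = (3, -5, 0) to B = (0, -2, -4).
Direction vector d = B - A = (-3, 3, -4)
x = 3 - 3t, y = -5 + 3t, z = 0 - 4t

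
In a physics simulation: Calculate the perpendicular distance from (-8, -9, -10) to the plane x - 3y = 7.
d = |1(-8) + (-3)(-9) + 0(-10) - (7)| / √(1² + (-3)² + 0²) = 12/√10 = 3.795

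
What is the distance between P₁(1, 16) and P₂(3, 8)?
Using the distance formula: d = sqrt((x₂-x₁)² + (y₂-y₁)²)
dx = 3 - 1 = 2
dy = 8 - 16 = -8
d = sqrt(2² + (-8)²) = sqrt(4 + 64) = sqrt(68) = 8.25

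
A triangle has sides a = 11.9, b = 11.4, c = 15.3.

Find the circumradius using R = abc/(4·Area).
s = (a+b+c)/2 = 19.3
Area = √(s(s-a)(s-b)(s-c)) = √(19.3·7.4·7.9·4) = 67.1797
R = abc/(4·Area) = (11.9·11.4·15.3)/(4·67.1797) = 2075.598/268.7188 = 7.724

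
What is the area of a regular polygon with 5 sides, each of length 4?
For a regular 5-gon with side length s = 4:
Apothem a = s / (2*tan(pi/5)) = 4 / (2*tan(pi/5)) ≈ 2.7528
Perimeter P = 5 * 4 = 20
Area = (1/2) * P * a = (1/2) * 20 * 2.7528 = 27.53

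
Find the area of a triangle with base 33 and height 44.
Area = (1/2) * base * height
Area = (1/2) * 33 * 44
Area = 726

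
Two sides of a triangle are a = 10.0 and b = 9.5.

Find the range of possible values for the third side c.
By the triangle inequality: |a - b| < c < a + b
|10.0 - 9.5| < c < 10.0 + 9.5
0.5 < c < 19.5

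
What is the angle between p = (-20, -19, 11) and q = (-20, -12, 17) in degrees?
p·q = 815, |p|² = 882, |q|² = 833
cos θ = 815/√734706 ≈ 0.9508
θ ≈ 18.04°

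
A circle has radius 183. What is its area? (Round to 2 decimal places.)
Area = pi * r²
Area = pi * 183²
Area = pi * 33489
Area = 105208.80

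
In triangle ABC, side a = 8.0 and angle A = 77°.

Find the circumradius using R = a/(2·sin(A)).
R = a/(2·sin(A)) = 8.0/(2·sin(77°))
R = 8.0/(2·0.974370) = 8.0/1.948740 = 4.105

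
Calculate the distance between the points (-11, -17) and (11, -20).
Using the distance formula: d = sqrt((x₂-x₁)² + (y₂-y₁)²)
dx = 11 - (-11) = 22
dy = (-20) - (-17) = -3
d = sqrt(22² + (-3)²) = sqrt(484 + 9) = sqrt(493) = 22.20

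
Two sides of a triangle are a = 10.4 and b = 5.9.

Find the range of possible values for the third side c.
By the triangle inequality: |a - b| < c < a + b
|10.4 - 5.9| < c < 10.4 + 5.9
4.5 < c < 16.3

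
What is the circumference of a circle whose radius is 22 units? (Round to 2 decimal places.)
Circumference = 2 * pi * r
Circumference = 2 * pi * 22
Circumference = 138.23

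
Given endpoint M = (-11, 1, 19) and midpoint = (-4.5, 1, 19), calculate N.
N = (2×(-4.5) - (-11), 2×1 - 1, 2×19 - 19) = (2, 1, 19)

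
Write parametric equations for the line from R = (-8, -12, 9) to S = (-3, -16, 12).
Direction vector d = S - R = (5, -4, 3)
x = -8 + 5t, y = -12 - 4t, z = 9 + 3t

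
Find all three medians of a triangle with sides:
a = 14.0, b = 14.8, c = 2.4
Using m_x = ½√(2y² + 2z² - x²):
m_a = ½√(2·14.8² + 2·2.4² - 14.0²) = ½√253.6 = 7.962
m_b = ½√(2·14.0² + 2·2.4² - 14.8²) = ½√184.48 = 6.791
m_c = ½√(2·14.0² + 2·14.8² - 2.4²) = ½√824.32 = 14.36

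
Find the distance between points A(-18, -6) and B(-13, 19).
Using the distance formula: d = sqrt((x₂-x₁)² + (y₂-y₁)²)
dx = (-13) - (-18) = 5
dy = 19 - (-6) = 25
d = sqrt(5² + 25²) = sqrt(25 + 625) = sqrt(650) = 25.50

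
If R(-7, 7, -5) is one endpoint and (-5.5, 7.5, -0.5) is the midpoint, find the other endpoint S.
S = (2×(-5.5) - (-7), 2×7.5 - 7, 2×(-0.5) - (-5)) = (-4, 8, 4)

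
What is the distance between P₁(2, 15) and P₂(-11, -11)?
Using the distance formula: d = sqrt((x₂-x₁)² + (y₂-y₁)²)
dx = (-11) - 2 = -13
dy = (-11) - 15 = -26
d = sqrt((-13)² + (-26)²) = sqrt(169 + 676) = sqrt(845) = 29.07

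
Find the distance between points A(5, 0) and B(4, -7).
Using the distance formula: d = sqrt((x₂-x₁)² + (y₂-y₁)²)
dx = 4 - 5 = -1
dy = (-7) - 0 = -7
d = sqrt((-1)² + (-7)²) = sqrt(1 + 49) = sqrt(50) = 7.07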